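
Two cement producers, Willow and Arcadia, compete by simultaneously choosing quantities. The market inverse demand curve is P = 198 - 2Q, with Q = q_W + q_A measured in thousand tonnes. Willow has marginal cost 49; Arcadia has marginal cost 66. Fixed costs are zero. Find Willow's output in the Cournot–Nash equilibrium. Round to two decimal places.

27.67

Willow's profit: π_W = (198 - 2Q)q_W - (49q_W). Setting ∂π_W/∂q_W = 0: 149 - 4q_W - 2(q_A) = 0.
Arcadia's profit: π_A = (198 - 2Q)q_A - (66q_A). Setting ∂π_A/∂q_A = 0: 132 - 4q_A - 2(q_W) = 0.
Rearranging gives the reaction functions q_W = (149 - 2q_A)/4 and q_A = (132 - 2q_W)/4.
Solving the pair: q_W = 83/3, q_A = 115/6.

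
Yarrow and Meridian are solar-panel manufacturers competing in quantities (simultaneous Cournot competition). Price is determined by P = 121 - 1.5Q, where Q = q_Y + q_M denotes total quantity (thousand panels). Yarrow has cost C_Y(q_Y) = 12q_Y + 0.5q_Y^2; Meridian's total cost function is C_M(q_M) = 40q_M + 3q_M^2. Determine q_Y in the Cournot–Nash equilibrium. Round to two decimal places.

Yarrow's profit: π_Y = (121 - 1.5Q)q_Y - (12q_Y + (1/2)q_Y²). Setting ∂π_Y/∂q_Y = 0: 109 - 4q_Y - (3/2)(q_M) = 0.
Meridian's profit: π_M = (121 - 1.5Q)q_M - (40q_M + 3q_M²). Setting ∂π_M/∂q_M = 0: 81 - 9q_M - (3/2)(q_Y) = 0.
So q_Y = (109 - (3/2)q_M)/4 and q_M = (81 - (3/2)q_Y)/9.
Solving the pair: q_Y = 382/15, q_M = 214/45.

25.47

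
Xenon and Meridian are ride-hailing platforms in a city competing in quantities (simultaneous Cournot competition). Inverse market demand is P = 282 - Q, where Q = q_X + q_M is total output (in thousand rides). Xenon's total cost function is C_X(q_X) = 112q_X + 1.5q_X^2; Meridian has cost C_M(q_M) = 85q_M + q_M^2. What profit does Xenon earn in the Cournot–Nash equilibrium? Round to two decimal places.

Xenon's profit: π_X = (282 - Q)q_X - (112q_X + (3/2)q_X²). Setting ∂π_X/∂q_X = 0: 170 - 5q_X - (q_M) = 0.
Meridian's profit: π_M = (282 - Q)q_M - (85q_M + q_M²). Setting ∂π_M/∂q_M = 0: 197 - 4q_M - (q_X) = 0.
Rearranging gives the reaction functions q_X = (170 - q_M)/5 and q_M = (197 - q_X)/4.
Solving the pair: q_X = 483/19, q_M = 815/19.
Price P = 282 - 1298/19 = 213.6842.
Xenon's profit: 213.6842·(483/19) - 112·(483/19) - (3/2)(483/19)² = 1615.5748.

1615.57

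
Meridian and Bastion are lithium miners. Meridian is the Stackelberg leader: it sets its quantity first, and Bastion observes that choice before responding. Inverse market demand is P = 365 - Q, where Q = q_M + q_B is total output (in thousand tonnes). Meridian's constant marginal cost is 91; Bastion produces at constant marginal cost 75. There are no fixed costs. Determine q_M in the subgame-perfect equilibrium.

129

The follower Bastion best-responds to any q_M: π_B = (365 - Q)q_B - 75q_B.
∂π_B/∂q_B = 290 - q_M - 2q_B = 0 gives the reaction function q_B = (290 - q_M)/2.
The leader anticipates this reaction. Substituting into P = 365 - Q gives P = 220 - (1/2)q_M, so π_M = (220 - (1/2)q_M)q_M - 91q_M.
Leader FOC: 129 - q_M = 0, so q_M = 129.
Then q_B = (290 - 129)/2 = 161/2.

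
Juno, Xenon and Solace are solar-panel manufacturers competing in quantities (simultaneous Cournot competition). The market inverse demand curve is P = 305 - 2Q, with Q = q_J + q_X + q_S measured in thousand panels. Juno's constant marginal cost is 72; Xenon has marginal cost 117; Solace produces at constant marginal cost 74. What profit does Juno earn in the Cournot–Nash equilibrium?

2450

Juno's profit: π_J = (305 - 2Q)q_J - (72q_J). Setting ∂π_J/∂q_J = 0: 233 - 4q_J - 2(q_X + q_S) = 0.
Xenon's profit: π_X = (305 - 2Q)q_X - (117q_X). Setting ∂π_X/∂q_X = 0: 188 - 4q_X - 2(q_J + q_S) = 0.
Solace's profit: π_S = (305 - 2Q)q_S - (74q_S). Setting ∂π_S/∂q_S = 0: 231 - 4q_S - 2(q_J + q_X) = 0.
Adding the 3 conditions: 652 − 4Q − 4Q = 0, i.e. Q = 163/2.
Back-substituting: q_J = (233 − 163)/2 = 35, q_X = (188 − 163)/2 = 25/2, q_S = (231 − 163)/2 = 34.
Price P = 305 - 2·(163/2) = 142.
Juno's profit: (142 - 72)·35 = 2450.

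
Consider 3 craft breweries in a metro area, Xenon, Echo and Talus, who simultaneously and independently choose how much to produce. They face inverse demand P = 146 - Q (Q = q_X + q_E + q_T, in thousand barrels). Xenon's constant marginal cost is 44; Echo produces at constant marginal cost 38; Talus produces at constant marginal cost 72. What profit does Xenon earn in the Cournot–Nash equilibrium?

961

Xenon's profit: π_X = (146 - Q)q_X - (44q_X). Setting ∂π_X/∂q_X = 0: 102 - 2q_X - (q_E + q_T) = 0.
Echo's first-order condition: 108 - 2q_E - (q_X + q_T) = 0.
Talus's profit: π_T = (146 - Q)q_T - (72q_T). Setting ∂π_T/∂q_T = 0: 74 - 2q_T - (q_X + q_E) = 0.
Summing all 3 equations gives 284 − 4Q = 0, hence Q = 71.
Back-substituting: q_X = (102 − 71) = 31, q_E = (108 − 71) = 37, q_T = (74 − 71) = 3.
Price P = 146 - 71 = 75.
Xenon's profit: (75 - 44)·31 = 961.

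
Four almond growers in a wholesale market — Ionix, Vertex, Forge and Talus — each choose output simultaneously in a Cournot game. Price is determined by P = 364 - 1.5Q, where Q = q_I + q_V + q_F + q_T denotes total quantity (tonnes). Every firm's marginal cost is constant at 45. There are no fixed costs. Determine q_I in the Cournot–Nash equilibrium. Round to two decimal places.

A representative firm's profit is π_i = q_i(364 - 1.5Q) - 45q_i.
First-order condition (treating rivals' output as given): 319 - 3q_i - (3/2)·Σ_{j≠i} q_j = 0.
By symmetry each firm produces the same amount; substituting Σ_{j≠i} q_j = 3q_i yields q_i = 319/(15/2) = 638/15.

42.53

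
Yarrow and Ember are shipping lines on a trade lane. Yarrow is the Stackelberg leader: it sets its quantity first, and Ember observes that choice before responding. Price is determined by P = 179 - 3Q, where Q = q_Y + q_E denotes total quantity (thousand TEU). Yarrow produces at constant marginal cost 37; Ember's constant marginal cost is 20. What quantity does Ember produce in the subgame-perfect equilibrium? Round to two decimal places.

16.08

Solve by backward induction. Given q_Y, the follower Ember maximises π_E = (179 - 3q_Y - 3q_E)q_E - 20q_E.
Setting the follower's marginal profit to zero, 159 - 3q_Y - 6q_E = 0, i.e. q_E = (159 - 3q_Y)/6.
Yarrow substitutes q_E(q_Y) into its own profit: π_Y = q_Y(179 - 3q_Y - (159 - 3q_Y)/2) - 37q_Y = (199/2 - (3/2)q_Y)q_Y - 37q_Y.
Leader FOC: 125/2 - 3q_Y = 0, so q_Y = 125/6.
Then q_E = (159 - 3·(125/6))/6 = 193/12.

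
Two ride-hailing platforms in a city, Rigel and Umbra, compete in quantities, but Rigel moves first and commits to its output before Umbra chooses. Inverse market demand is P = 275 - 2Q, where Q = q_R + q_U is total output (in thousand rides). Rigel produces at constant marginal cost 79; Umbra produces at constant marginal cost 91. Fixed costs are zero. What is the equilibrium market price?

131

The follower Umbra best-responds to any q_R: π_U = (275 - 2Q)q_U - 91q_U.
Setting the follower's marginal profit to zero, 184 - 2q_R - 4q_U = 0, i.e. q_U = (184 - 2q_R)/4.
The leader anticipates this reaction. Substituting into P = 275 - 2Q gives P = 183 - q_R, so π_R = (183 - q_R)q_R - 79q_R.
Leader FOC: 104 - 2q_R = 0, so q_R = 52.
Then q_U = (184 - 2·52)/4 = 20.
Total output Q = 72, so price P = 275 - 2·72 = 131.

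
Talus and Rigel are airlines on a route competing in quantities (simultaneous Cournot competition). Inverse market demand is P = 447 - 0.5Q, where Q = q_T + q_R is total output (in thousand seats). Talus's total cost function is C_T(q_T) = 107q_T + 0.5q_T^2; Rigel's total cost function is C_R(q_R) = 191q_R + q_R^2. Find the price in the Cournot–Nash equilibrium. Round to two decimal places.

339.70

Talus's profit: π_T = (447 - 0.5Q)q_T - (107q_T + (1/2)q_T²). Setting ∂π_T/∂q_T = 0: 340 - 2q_T - (1/2)(q_R) = 0.
Rigel's profit: π_R = (447 - 0.5Q)q_R - (191q_R + q_R²). Setting ∂π_R/∂q_R = 0: 256 - 3q_R - (1/2)(q_T) = 0.
Best responses: q_T = (340 - (1/2)q_R)/2, q_R = (256 - (1/2)q_T)/3.
Solving the pair: q_T = 155.1304, q_R = 1368/23.
Total output Q = 214.6087, so price P = 447 - (1/2)·214.6087 = 339.6957.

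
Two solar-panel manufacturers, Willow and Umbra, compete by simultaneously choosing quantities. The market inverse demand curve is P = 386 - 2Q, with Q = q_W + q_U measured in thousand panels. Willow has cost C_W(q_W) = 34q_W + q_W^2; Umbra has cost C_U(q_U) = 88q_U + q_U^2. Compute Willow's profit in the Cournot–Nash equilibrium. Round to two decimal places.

Willow's profit: π_W = (386 - 2Q)q_W - (34q_W + q_W²). Setting ∂π_W/∂q_W = 0: 352 - 6q_W - 2(q_U) = 0.
Umbra's first-order condition: 298 - 6q_U - 2(q_W) = 0.
So q_W = (352 - 2q_U)/6 and q_U = (298 - 2q_W)/6.
Substituting one into the other gives q_W = 379/8 and q_U = 271/8.
Price P = 386 - 2·(325/4) = 447/2.
Willow's profit: (447/2)·(379/8) - 34·(379/8) - (379/8)² = 6733.1719.

6733.17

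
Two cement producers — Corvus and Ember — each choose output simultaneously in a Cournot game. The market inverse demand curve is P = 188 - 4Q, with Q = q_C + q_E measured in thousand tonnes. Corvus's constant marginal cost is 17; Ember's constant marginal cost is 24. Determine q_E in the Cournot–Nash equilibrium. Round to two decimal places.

Corvus's profit: π_C = (188 - 4Q)q_C - (17q_C). Setting ∂π_C/∂q_C = 0: 171 - 8q_C - 4(q_E) = 0.
Ember's profit: π_E = (188 - 4Q)q_E - (24q_E). Setting ∂π_E/∂q_E = 0: 164 - 8q_E - 4(q_C) = 0.
So q_C = (171 - 4q_E)/8 and q_E = (164 - 4q_C)/8.
Solving the pair: q_C = 89/6, q_E = 157/12.

13.08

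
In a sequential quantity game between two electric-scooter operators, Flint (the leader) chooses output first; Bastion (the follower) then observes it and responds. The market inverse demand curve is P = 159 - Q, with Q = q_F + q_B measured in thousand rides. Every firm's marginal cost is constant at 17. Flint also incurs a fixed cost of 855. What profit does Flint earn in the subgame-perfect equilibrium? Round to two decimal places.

The follower Bastion best-responds to any q_F: π_B = (159 - Q)q_B - 17q_B.
∂π_B/∂q_B = 142 - q_F - 2q_B = 0 gives the reaction function q_B = (142 - q_F)/2.
Flint substitutes q_B(q_F) into its own profit: π_F = q_F(159 - q_F - (142 - q_F)/2) - 17q_F = (88 - (1/2)q_F)q_F - 17q_F.
Leader FOC: 71 - q_F = 0, so q_F = 71.
Then q_B = (142 - 71)/2 = 71/2.
Price P = 159 - 213/2 = 105/2.
Flint's profit: (105/2 - 17)·71 - 855 = 1665.5000.

1665.50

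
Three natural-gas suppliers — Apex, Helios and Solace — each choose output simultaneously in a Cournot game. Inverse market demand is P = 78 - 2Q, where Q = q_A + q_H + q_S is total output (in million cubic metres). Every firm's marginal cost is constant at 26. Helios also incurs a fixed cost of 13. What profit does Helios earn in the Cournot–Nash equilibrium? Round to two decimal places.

71.50

Each firm earns π_i = (78 - 2Q)q_i - 26q_i.
First-order condition (treating rivals' output as given): 52 - 4q_i - 2·Σ_{j≠i} q_j = 0.
By symmetry each firm produces the same amount; substituting Σ_{j≠i} q_j = 2q_i yields q_i = 52/8 = 13/2.
Price P = 78 - 2·(39/2) = 39.
Helios's profit: (39 - 26)·(13/2) - 13 = 143/2.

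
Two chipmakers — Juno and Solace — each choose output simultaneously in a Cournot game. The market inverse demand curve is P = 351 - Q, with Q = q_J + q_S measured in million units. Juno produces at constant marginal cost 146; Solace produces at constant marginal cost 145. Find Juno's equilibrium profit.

4624

Juno's profit: π_J = (351 - Q)q_J - (146q_J). Setting ∂π_J/∂q_J = 0: 205 - 2q_J - (q_S) = 0.
Solace's profit: π_S = (351 - Q)q_S - (145q_S). Setting ∂π_S/∂q_S = 0: 206 - 2q_S - (q_J) = 0.
Rearranging gives the reaction functions q_J = (205 - q_S)/2 and q_S = (206 - q_J)/2.
Substituting one into the other gives q_J = 68 and q_S = 69.
Price P = 351 - 137 = 214.
Juno's profit: (214 - 146)·68 = 4624.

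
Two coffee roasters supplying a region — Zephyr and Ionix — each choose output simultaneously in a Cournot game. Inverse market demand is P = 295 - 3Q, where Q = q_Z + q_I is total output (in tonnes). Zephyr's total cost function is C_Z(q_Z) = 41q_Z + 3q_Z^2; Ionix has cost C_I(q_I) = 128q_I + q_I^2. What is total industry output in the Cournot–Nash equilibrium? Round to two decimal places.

31.87

Zephyr's profit: π_Z = (295 - 3Q)q_Z - (41q_Z + 3q_Z²). Setting ∂π_Z/∂q_Z = 0: 254 - 12q_Z - 3(q_I) = 0.
Ionix's profit: π_I = (295 - 3Q)q_I - (128q_I + q_I²). Setting ∂π_I/∂q_I = 0: 167 - 8q_I - 3(q_Z) = 0.
Best responses: q_Z = (254 - 3q_I)/12, q_I = (167 - 3q_Z)/8.
Solving the pair: q_Z = 1531/87, q_I = 414/29.
Total output Q = 1531/87 + 414/29 = 31.8736.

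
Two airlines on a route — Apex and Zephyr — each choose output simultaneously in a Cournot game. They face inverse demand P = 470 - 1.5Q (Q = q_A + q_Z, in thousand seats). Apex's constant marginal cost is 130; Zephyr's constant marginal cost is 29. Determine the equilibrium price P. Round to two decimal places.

Apex's profit: π_A = (470 - 1.5Q)q_A - (130q_A). Setting ∂π_A/∂q_A = 0: 340 - 3q_A - (3/2)(q_Z) = 0.
Zephyr's profit: π_Z = (470 - 1.5Q)q_Z - (29q_Z). Setting ∂π_Z/∂q_Z = 0: 441 - 3q_Z - (3/2)(q_A) = 0.
Best responses: q_A = (340 - (3/2)q_Z)/3, q_Z = (441 - (3/2)q_A)/3.
Solving the pair: q_A = 478/9, q_Z = 1084/9.
Total output Q = 1562/9, so price P = 470 - (3/2)·(1562/9) = 629/3.

209.67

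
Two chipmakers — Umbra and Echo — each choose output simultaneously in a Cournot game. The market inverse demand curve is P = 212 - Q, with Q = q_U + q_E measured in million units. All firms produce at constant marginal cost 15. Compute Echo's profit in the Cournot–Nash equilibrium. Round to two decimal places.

Each firm earns π_i = (212 - Q)q_i - 15q_i.
Setting ∂π_i/∂q_i = 0 with rivals' quantities fixed: 197 - 2q_i - q_j = 0.
By symmetry each firm produces the same amount; substituting q_j = q_i yields q_i = 197/3.
Price P = 212 - 394/3 = 242/3.
Echo's profit: (242/3 - 15)·(197/3) = 4312.1111.

4312.11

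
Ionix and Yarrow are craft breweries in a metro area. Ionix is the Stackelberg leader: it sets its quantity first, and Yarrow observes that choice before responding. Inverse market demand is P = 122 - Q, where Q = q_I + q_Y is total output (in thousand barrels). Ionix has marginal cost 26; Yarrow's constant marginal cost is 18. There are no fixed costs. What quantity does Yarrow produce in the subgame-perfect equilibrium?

30

The follower Yarrow best-responds to any q_I: π_Y = (122 - Q)q_Y - 18q_Y.
∂π_Y/∂q_Y = 104 - q_I - 2q_Y = 0 gives the reaction function q_Y = (104 - q_I)/2.
The leader anticipates this reaction. Substituting into P = 122 - Q gives P = 70 - (1/2)q_I, so π_I = (70 - (1/2)q_I)q_I - 26q_I.
Maximising: ∂π_I/∂q_I = 44 - q_I = 0, giving q_I = 44.
Then q_Y = (104 - 44)/2 = 30.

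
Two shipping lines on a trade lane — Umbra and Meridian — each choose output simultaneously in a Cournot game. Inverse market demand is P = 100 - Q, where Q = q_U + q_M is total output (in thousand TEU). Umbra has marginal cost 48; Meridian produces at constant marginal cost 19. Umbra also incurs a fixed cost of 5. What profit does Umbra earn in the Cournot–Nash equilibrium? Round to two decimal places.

Umbra's profit: π_U = (100 - Q)q_U - (48q_U). Setting ∂π_U/∂q_U = 0: 52 - 2q_U - (q_M) = 0.
Meridian's profit: π_M = (100 - Q)q_M - (19q_M). Setting ∂π_M/∂q_M = 0: 81 - 2q_M - (q_U) = 0.
So q_U = (52 - q_M)/2 and q_M = (81 - q_U)/2.
Solving the pair: q_U = 23/3, q_M = 110/3.
Price P = 100 - 133/3 = 167/3.
Umbra's profit: (167/3 - 48)·(23/3) - 5 = 484/9.

53.78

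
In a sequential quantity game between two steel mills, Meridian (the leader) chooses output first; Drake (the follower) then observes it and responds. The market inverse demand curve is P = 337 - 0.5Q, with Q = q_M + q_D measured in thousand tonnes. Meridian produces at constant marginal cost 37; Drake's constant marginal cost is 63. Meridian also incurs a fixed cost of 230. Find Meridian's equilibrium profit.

Solve by backward induction. Given q_M, the follower Drake maximises π_D = (337 - (1/2)q_M - (1/2)q_D)q_D - 63q_D.
∂π_D/∂q_D = 274 - (1/2)q_M - q_D = 0 gives the reaction function q_D = (274 - (1/2)q_M).
Meridian substitutes q_D(q_M) into its own profit: π_M = q_M(337 - (1/2)q_M - (274 - (1/2)q_M)/2) - 37q_M = (200 - (1/4)q_M)q_M - 37q_M.
Leader FOC: 163 - (1/2)q_M = 0, so q_M = 326.
Then q_D = (274 - (1/2)·326) = 111.
Price P = 337 - (1/2)·437 = 237/2.
Meridian's profit: (237/2 - 37)·326 - 230 = 26339.

26339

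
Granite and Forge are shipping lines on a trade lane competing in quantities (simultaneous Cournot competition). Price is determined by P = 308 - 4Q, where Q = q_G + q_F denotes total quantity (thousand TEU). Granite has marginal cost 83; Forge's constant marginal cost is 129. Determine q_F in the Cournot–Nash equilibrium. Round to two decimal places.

Granite's profit: π_G = (308 - 4Q)q_G - (83q_G). Setting ∂π_G/∂q_G = 0: 225 - 8q_G - 4(q_F) = 0.
Forge's first-order condition: 179 - 8q_F - 4(q_G) = 0.
Best responses: q_G = (225 - 4q_F)/8, q_F = (179 - 4q_G)/8.
Solving the pair: q_G = 271/12, q_F = 133/12.

11.08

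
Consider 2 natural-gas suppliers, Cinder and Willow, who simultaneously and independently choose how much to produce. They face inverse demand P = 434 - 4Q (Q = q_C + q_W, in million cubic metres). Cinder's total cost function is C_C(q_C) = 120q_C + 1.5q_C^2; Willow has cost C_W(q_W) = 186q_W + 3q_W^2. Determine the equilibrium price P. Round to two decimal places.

Cinder's profit: π_C = (434 - 4Q)q_C - (120q_C + (3/2)q_C²). Setting ∂π_C/∂q_C = 0: 314 - 11q_C - 4(q_W) = 0.
Willow's first-order condition: 248 - 14q_W - 4(q_C) = 0.
Rearranging gives the reaction functions q_C = (314 - 4q_W)/11 and q_W = (248 - 4q_C)/14.
Substituting one into the other gives q_C = 74/3 and q_W = 32/3.
Total output Q = 106/3, so price P = 434 - 4·(106/3) = 878/3.

292.67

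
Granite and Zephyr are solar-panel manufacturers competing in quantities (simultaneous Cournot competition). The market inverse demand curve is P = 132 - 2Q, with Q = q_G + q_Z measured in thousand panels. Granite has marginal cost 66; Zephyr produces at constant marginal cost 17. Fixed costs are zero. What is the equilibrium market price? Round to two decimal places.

Granite's profit: π_G = (132 - 2Q)q_G - (66q_G). Setting ∂π_G/∂q_G = 0: 66 - 4q_G - 2(q_Z) = 0.
Zephyr's first-order condition: 115 - 4q_Z - 2(q_G) = 0.
Rearranging gives the reaction functions q_G = (66 - 2q_Z)/4 and q_Z = (115 - 2q_G)/4.
Substituting one into the other gives q_G = 17/6 and q_Z = 82/3.
Total output Q = 181/6, so price P = 132 - 2·(181/6) = 215/3.

71.67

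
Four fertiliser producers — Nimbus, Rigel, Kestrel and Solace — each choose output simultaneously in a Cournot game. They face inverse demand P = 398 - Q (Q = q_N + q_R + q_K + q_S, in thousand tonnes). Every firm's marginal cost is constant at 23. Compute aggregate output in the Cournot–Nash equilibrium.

A representative firm's profit is π_i = q_i(398 - Q) - 23q_i.
Setting ∂π_i/∂q_i = 0 with rivals' quantities fixed: 375 - 2q_i - Σ_{j≠i} q_j = 0.
By symmetry each firm produces the same amount; substituting Σ_{j≠i} q_j = 3q_i yields q_i = 375/5 = 75.
Total output Q = 75 + 75 + 75 + 75 = 300.

300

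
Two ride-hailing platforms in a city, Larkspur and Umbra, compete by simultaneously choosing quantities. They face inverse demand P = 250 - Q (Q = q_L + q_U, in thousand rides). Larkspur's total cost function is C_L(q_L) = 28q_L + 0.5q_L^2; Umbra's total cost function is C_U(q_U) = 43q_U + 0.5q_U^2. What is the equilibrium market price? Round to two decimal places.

Larkspur's profit: π_L = (250 - Q)q_L - (28q_L + (1/2)q_L²). Setting ∂π_L/∂q_L = 0: 222 - 3q_L - (q_U) = 0.
Umbra's profit: π_U = (250 - Q)q_U - (43q_U + (1/2)q_U²). Setting ∂π_U/∂q_U = 0: 207 - 3q_U - (q_L) = 0.
Rearranging gives the reaction functions q_L = (222 - q_U)/3 and q_U = (207 - q_L)/3.
Solving the pair: q_L = 459/8, q_U = 399/8.
Total output Q = 429/4, so price P = 250 - 429/4 = 571/4.

142.75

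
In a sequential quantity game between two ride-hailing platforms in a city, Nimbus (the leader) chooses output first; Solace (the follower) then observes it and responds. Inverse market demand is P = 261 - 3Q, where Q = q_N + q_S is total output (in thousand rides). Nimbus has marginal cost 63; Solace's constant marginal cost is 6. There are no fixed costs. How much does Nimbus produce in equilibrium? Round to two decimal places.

23.50

The follower Solace best-responds to any q_N: π_S = (261 - 3Q)q_S - 6q_S.
Follower FOC: 255 - 3q_N - 6q_S = 0, so q_S(q_N) = (255 - 3q_N)/6.
The leader anticipates this reaction. Substituting into P = 261 - 3Q gives P = 267/2 - (3/2)q_N, so π_N = (267/2 - (3/2)q_N)q_N - 63q_N.
The leader's first-order condition 141/2 - 3q_N = 0 yields q_N = 47/2.
Then q_S = (255 - 3·(47/2))/6 = 123/4.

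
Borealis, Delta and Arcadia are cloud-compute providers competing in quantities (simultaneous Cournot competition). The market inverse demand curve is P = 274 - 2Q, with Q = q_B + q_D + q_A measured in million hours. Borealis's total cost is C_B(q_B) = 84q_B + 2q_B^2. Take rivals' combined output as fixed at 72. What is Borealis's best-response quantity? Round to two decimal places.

With rivals' combined output fixed at 72, Borealis's profit is π_B = (274 - 2·72 - 2q_B)q_B - (84q_B + 2q_B²) = (130 - 2q_B)q_B - (84q_B + 2q_B²).
∂π_B/∂q_B = 46 - 8q_B = 0, so q_B = 23/4.

5.75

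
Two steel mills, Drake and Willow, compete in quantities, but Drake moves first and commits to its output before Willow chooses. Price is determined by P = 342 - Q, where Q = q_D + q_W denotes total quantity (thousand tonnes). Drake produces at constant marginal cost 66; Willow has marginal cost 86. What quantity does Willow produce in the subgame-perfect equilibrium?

54

The follower Willow best-responds to any q_D: π_W = (342 - Q)q_W - 86q_W.
∂π_W/∂q_W = 256 - q_D - 2q_W = 0 gives the reaction function q_W = (256 - q_D)/2.
Drake substitutes q_W(q_D) into its own profit: π_D = q_D(342 - q_D - (256 - q_D)/2) - 66q_D = (214 - (1/2)q_D)q_D - 66q_D.
Maximising: ∂π_D/∂q_D = 148 - q_D = 0, giving q_D = 148.
Then q_W = (256 - 148)/2 = 54.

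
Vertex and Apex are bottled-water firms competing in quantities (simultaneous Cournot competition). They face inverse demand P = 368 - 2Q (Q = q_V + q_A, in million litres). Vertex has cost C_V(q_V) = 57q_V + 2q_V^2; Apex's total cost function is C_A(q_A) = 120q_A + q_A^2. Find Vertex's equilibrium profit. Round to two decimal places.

3877.89

Vertex's profit: π_V = (368 - 2Q)q_V - (57q_V + 2q_V²). Setting ∂π_V/∂q_V = 0: 311 - 8q_V - 2(q_A) = 0.
Apex's profit: π_A = (368 - 2Q)q_A - (120q_A + q_A²). Setting ∂π_A/∂q_A = 0: 248 - 6q_A - 2(q_V) = 0.
Best responses: q_V = (311 - 2q_A)/8, q_A = (248 - 2q_V)/6.
Solving the pair: q_V = 685/22, q_A = 681/22.
Price P = 368 - 2·(683/11) = 243.8182.
Vertex's profit: 243.8182·(685/22) - 57·(685/22) - 2(685/22)² = 3877.8926.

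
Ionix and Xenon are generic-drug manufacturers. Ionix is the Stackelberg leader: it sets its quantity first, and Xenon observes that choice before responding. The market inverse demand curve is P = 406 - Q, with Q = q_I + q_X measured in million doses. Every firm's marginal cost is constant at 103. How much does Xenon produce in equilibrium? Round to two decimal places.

Solve by backward induction. Given q_I, the follower Xenon maximises π_X = (406 - q_I - q_X)q_X - 103q_X.
Setting the follower's marginal profit to zero, 303 - q_I - 2q_X = 0, i.e. q_X = (303 - q_I)/2.
Ionix substitutes q_X(q_I) into its own profit: π_I = q_I(406 - q_I - (303 - q_I)/2) - 103q_I = (509/2 - (1/2)q_I)q_I - 103q_I.
The leader's first-order condition 303/2 - q_I = 0 yields q_I = 303/2.
Then q_X = (303 - 303/2)/2 = 303/4.

75.75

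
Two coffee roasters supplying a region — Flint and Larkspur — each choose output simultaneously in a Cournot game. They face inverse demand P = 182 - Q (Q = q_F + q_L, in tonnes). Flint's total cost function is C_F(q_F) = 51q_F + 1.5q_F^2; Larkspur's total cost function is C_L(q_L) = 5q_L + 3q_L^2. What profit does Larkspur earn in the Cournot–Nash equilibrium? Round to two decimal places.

Flint's profit: π_F = (182 - Q)q_F - (51q_F + (3/2)q_F²). Setting ∂π_F/∂q_F = 0: 131 - 5q_F - (q_L) = 0.
Larkspur's first-order condition: 177 - 8q_L - (q_F) = 0.
Rearranging gives the reaction functions q_F = (131 - q_L)/5 and q_L = (177 - q_F)/8.
Solving the pair: q_F = 67/3, q_L = 58/3.
Price P = 182 - 125/3 = 421/3.
Larkspur's profit: (421/3)·(58/3) - 5·(58/3) - 3(58/3)² = 1495.1111.

1495.11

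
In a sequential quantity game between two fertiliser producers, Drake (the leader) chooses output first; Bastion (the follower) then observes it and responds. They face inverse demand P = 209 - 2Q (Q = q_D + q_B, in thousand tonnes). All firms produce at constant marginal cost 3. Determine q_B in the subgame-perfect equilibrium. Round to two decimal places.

25.75

The follower Bastion best-responds to any q_D: π_B = (209 - 2Q)q_B - 3q_B.
∂π_B/∂q_B = 206 - 2q_D - 4q_B = 0 gives the reaction function q_B = (206 - 2q_D)/4.
Drake substitutes q_B(q_D) into its own profit: π_D = q_D(209 - 2q_D - (206 - 2q_D)/2) - 3q_D = (106 - q_D)q_D - 3q_D.
Leader FOC: 103 - 2q_D = 0, so q_D = 103/2.
Then q_B = (206 - 2·(103/2))/4 = 103/4.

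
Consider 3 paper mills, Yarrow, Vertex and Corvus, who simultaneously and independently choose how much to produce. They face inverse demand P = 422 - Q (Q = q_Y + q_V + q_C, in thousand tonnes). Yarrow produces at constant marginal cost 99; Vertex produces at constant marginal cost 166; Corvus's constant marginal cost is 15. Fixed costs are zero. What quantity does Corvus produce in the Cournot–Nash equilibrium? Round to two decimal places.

160.50

Yarrow's profit: π_Y = (422 - Q)q_Y - (99q_Y). Setting ∂π_Y/∂q_Y = 0: 323 - 2q_Y - (q_V + q_C) = 0.
Vertex's first-order condition: 256 - 2q_V - (q_Y + q_C) = 0.
Corvus's profit: π_C = (422 - Q)q_C - (15q_C). Setting ∂π_C/∂q_C = 0: 407 - 2q_C - (q_Y + q_V) = 0.
Adding the 3 conditions: 986 − 2Q − 2Q = 0, i.e. Q = 493/2.
Back-substituting: q_Y = (323 − 493/2) = 153/2, q_V = (256 − 493/2) = 19/2, q_C = (407 − 493/2) = 321/2.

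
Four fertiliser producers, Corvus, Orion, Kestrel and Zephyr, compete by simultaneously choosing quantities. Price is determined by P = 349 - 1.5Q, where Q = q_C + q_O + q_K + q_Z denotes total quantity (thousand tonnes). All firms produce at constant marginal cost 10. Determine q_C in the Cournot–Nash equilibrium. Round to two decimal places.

A representative firm's profit is π_i = q_i(349 - 1.5Q) - 10q_i.
First-order condition (treating rivals' output as given): 339 - 3q_i - (3/2)·Σ_{j≠i} q_j = 0.
By symmetry each firm produces the same amount; substituting Σ_{j≠i} q_j = 3q_i yields q_i = 339/(15/2) = 226/5.

45.20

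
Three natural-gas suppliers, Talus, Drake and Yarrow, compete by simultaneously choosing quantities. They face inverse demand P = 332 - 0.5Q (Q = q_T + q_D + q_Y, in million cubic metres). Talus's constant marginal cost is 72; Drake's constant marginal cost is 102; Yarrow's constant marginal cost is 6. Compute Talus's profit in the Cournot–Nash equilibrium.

Talus's profit: π_T = (332 - 0.5Q)q_T - (72q_T). Setting ∂π_T/∂q_T = 0: 260 - q_T - (1/2)(q_D + q_Y) = 0.
Drake's profit: π_D = (332 - 0.5Q)q_D - (102q_D). Setting ∂π_D/∂q_D = 0: 230 - q_D - (1/2)(q_T + q_Y) = 0.
Yarrow's first-order condition: 326 - q_Y - (1/2)(q_T + q_D) = 0.
Summing all 3 equations gives 816 − 2Q = 0, hence Q = 408.
Back-substituting: q_T = (260 − 204)/(1/2) = 112, q_D = (230 − 204)/(1/2) = 52, q_Y = (326 − 204)/(1/2) = 244.
Price P = 332 - (1/2)·408 = 128.
Talus's profit: (128 - 72)·112 = 6272.

6272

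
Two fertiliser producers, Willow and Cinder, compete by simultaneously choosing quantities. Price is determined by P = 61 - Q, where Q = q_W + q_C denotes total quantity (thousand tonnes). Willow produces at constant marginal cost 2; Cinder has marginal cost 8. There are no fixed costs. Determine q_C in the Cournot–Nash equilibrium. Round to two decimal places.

15.67

Willow's profit: π_W = (61 - Q)q_W - (2q_W). Setting ∂π_W/∂q_W = 0: 59 - 2q_W - (q_C) = 0.
Cinder's first-order condition: 53 - 2q_C - (q_W) = 0.
Rearranging gives the reaction functions q_W = (59 - q_C)/2 and q_C = (53 - q_W)/2.
Substituting one into the other gives q_W = 65/3 and q_C = 47/3.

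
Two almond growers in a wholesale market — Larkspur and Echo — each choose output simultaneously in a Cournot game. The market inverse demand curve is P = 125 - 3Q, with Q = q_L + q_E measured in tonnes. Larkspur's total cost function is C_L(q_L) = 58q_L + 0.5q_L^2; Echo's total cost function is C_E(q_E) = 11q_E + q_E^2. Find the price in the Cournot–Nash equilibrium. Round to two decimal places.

74.51

Larkspur's profit: π_L = (125 - 3Q)q_L - (58q_L + (1/2)q_L²). Setting ∂π_L/∂q_L = 0: 67 - 7q_L - 3(q_E) = 0.
Echo's profit: π_E = (125 - 3Q)q_E - (11q_E + q_E²). Setting ∂π_E/∂q_E = 0: 114 - 8q_E - 3(q_L) = 0.
So q_L = (67 - 3q_E)/7 and q_E = (114 - 3q_L)/8.
Substituting one into the other gives q_L = 194/47 and q_E = 597/47.
Total output Q = 791/47, so price P = 125 - 3·(791/47) = 74.5106.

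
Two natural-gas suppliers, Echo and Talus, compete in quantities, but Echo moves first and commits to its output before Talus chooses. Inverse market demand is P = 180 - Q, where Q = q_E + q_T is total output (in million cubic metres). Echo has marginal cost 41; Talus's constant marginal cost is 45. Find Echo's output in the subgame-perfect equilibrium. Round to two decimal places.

Solve by backward induction. Given q_E, the follower Talus maximises π_T = (180 - q_E - q_T)q_T - 45q_T.
Setting the follower's marginal profit to zero, 135 - q_E - 2q_T = 0, i.e. q_T = (135 - q_E)/2.
The leader anticipates this reaction. Substituting into P = 180 - Q gives P = 225/2 - (1/2)q_E, so π_E = (225/2 - (1/2)q_E)q_E - 41q_E.
Leader FOC: 143/2 - q_E = 0, so q_E = 143/2.
Then q_T = (135 - 143/2)/2 = 127/4.

71.50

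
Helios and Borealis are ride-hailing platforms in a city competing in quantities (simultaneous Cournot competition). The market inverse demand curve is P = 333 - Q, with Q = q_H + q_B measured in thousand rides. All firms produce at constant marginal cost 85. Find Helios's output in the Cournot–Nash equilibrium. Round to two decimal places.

82.67

Each firm earns π_i = (333 - Q)q_i - 85q_i.
First-order condition (treating rivals' output as given): 248 - 2q_i - q_j = 0.
By symmetry each firm produces the same amount; substituting q_j = q_i yields q_i = 248/3.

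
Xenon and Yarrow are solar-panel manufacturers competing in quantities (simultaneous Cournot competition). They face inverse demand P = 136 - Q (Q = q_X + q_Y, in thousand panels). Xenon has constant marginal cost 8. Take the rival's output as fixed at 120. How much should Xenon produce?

4

With the rival's output fixed at 120, Xenon's profit is π_X = (136 - 120 - q_X)q_X - (8q_X) = (16 - q_X)q_X - (8q_X).
∂π_X/∂q_X = 8 - 2q_X = 0, so q_X = 4.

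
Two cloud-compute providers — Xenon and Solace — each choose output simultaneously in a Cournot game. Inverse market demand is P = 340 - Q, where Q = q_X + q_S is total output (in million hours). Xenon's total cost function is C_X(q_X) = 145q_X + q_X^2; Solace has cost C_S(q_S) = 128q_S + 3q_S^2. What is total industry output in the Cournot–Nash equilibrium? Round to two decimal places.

Xenon's profit: π_X = (340 - Q)q_X - (145q_X + q_X²). Setting ∂π_X/∂q_X = 0: 195 - 4q_X - (q_S) = 0.
Solace's first-order condition: 212 - 8q_S - (q_X) = 0.
So q_X = (195 - q_S)/4 and q_S = (212 - q_X)/8.
Solving the pair: q_X = 1348/31, q_S = 653/31.
Total output Q = 1348/31 + 653/31 = 64.5484.

64.55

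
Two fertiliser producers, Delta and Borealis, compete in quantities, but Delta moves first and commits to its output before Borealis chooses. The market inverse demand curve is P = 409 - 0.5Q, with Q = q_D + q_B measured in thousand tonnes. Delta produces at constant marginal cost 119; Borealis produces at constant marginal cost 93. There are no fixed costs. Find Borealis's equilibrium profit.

Solve by backward induction. Given q_D, the follower Borealis maximises π_B = (409 - (1/2)q_D - (1/2)q_B)q_B - 93q_B.
Setting the follower's marginal profit to zero, 316 - (1/2)q_D - q_B = 0, i.e. q_B = (316 - (1/2)q_D).
The leader anticipates this reaction. Substituting into P = 409 - 0.5Q gives P = 251 - (1/4)q_D, so π_D = (251 - (1/4)q_D)q_D - 119q_D.
Maximising: ∂π_D/∂q_D = 132 - (1/2)q_D = 0, giving q_D = 264.
Then q_B = (316 - (1/2)·264) = 184.
Price P = 409 - (1/2)·448 = 185.
Borealis's profit: (185 - 93)·184 = 16928.

16928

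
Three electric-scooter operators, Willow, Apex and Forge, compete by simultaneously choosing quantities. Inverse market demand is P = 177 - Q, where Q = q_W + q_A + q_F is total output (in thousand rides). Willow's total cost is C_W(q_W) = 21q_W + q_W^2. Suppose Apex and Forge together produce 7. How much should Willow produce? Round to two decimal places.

With rivals' combined output fixed at 7, Willow's profit is π_W = (177 - 7 - q_W)q_W - (21q_W + q_W²) = (170 - q_W)q_W - (21q_W + q_W²).
∂π_W/∂q_W = 149 - 4q_W = 0, so q_W = 149/4.

37.25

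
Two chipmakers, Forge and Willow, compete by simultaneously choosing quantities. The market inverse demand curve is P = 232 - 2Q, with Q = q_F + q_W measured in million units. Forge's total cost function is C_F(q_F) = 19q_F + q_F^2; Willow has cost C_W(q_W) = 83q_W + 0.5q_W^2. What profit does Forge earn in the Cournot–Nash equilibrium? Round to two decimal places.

Forge's profit: π_F = (232 - 2Q)q_F - (19q_F + q_F²). Setting ∂π_F/∂q_F = 0: 213 - 6q_F - 2(q_W) = 0.
Willow's profit: π_W = (232 - 2Q)q_W - (83q_W + (1/2)q_W²). Setting ∂π_W/∂q_W = 0: 149 - 5q_W - 2(q_F) = 0.
Rearranging gives the reaction functions q_F = (213 - 2q_W)/6 and q_W = (149 - 2q_F)/5.
Substituting one into the other gives q_F = 59/2 and q_W = 18.
Price P = 232 - 2·(95/2) = 137.
Forge's profit: 137·(59/2) - 19·(59/2) - (59/2)² = 2610.7500.

2610.75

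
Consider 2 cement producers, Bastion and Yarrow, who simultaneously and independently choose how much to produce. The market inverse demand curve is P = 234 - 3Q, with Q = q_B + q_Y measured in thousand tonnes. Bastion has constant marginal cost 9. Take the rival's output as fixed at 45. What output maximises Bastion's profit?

15

With the rival's output fixed at 45, Bastion's profit is π_B = (234 - 3·45 - 3q_B)q_B - (9q_B) = (99 - 3q_B)q_B - (9q_B).
∂π_B/∂q_B = 90 - 6q_B = 0, so q_B = 15.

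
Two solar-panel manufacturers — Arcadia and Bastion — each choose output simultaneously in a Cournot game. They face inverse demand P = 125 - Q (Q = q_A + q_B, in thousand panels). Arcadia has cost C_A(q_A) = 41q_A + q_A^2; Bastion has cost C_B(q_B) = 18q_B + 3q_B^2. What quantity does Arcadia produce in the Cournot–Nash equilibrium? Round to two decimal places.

Arcadia's profit: π_A = (125 - Q)q_A - (41q_A + q_A²). Setting ∂π_A/∂q_A = 0: 84 - 4q_A - (q_B) = 0.
Bastion's profit: π_B = (125 - Q)q_B - (18q_B + 3q_B²). Setting ∂π_B/∂q_B = 0: 107 - 8q_B - (q_A) = 0.
So q_A = (84 - q_B)/4 and q_B = (107 - q_A)/8.
Solving the pair: q_A = 565/31, q_B = 344/31.

18.23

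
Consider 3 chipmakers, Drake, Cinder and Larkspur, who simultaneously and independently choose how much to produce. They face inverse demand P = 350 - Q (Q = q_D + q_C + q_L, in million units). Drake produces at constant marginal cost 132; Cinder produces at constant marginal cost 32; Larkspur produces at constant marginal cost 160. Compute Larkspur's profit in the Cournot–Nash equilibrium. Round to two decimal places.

Drake's profit: π_D = (350 - Q)q_D - (132q_D). Setting ∂π_D/∂q_D = 0: 218 - 2q_D - (q_C + q_L) = 0.
Cinder's profit: π_C = (350 - Q)q_C - (32q_C). Setting ∂π_C/∂q_C = 0: 318 - 2q_C - (q_D + q_L) = 0.
Larkspur's profit: π_L = (350 - Q)q_L - (160q_L). Setting ∂π_L/∂q_L = 0: 190 - 2q_L - (q_D + q_C) = 0.
Adding the 3 conditions: 726 − 2Q − 2Q = 0, i.e. Q = 363/2.
Back-substituting: q_D = (218 − 363/2) = 73/2, q_C = (318 − 363/2) = 273/2, q_L = (190 − 363/2) = 17/2.
Price P = 350 - 363/2 = 337/2.
Larkspur's profit: (337/2 - 160)·(17/2) = 289/4.

72.25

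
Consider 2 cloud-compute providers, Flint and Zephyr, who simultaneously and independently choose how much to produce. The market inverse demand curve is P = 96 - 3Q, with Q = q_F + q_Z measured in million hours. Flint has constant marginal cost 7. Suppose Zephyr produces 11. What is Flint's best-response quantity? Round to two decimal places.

9.33

With the rival's output fixed at 11, Flint's profit is π_F = (96 - 3·11 - 3q_F)q_F - (7q_F) = (63 - 3q_F)q_F - (7q_F).
∂π_F/∂q_F = 56 - 6q_F = 0, so q_F = 28/3.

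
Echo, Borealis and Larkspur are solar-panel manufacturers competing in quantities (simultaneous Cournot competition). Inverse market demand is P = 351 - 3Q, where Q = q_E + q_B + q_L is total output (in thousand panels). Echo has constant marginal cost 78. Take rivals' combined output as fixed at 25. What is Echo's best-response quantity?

33

With rivals' combined output fixed at 25, Echo's profit is π_E = (351 - 3·25 - 3q_E)q_E - (78q_E) = (276 - 3q_E)q_E - (78q_E).
∂π_E/∂q_E = 198 - 6q_E = 0, so q_E = 33.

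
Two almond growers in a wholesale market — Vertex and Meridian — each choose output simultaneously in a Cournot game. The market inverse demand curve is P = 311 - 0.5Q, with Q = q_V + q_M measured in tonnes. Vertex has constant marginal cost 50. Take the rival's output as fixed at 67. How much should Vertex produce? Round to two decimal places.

227.50

With the rival's output fixed at 67, Vertex's profit is π_V = (311 - (1/2)·67 - (1/2)q_V)q_V - (50q_V) = (555/2 - (1/2)q_V)q_V - (50q_V).
∂π_V/∂q_V = 455/2 - q_V = 0, so q_V = 455/2.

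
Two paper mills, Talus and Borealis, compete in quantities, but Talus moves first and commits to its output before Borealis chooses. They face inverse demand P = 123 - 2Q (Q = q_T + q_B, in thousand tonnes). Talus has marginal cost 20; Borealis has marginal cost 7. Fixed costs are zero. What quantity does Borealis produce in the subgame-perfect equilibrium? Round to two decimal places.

17.75

Solve by backward induction. Given q_T, the follower Borealis maximises π_B = (123 - 2q_T - 2q_B)q_B - 7q_B.
Setting the follower's marginal profit to zero, 116 - 2q_T - 4q_B = 0, i.e. q_B = (116 - 2q_T)/4.
Talus substitutes q_B(q_T) into its own profit: π_T = q_T(123 - 2q_T - (116 - 2q_T)/2) - 20q_T = (65 - q_T)q_T - 20q_T.
Maximising: ∂π_T/∂q_T = 45 - 2q_T = 0, giving q_T = 45/2.
Then q_B = (116 - 2·(45/2))/4 = 71/4.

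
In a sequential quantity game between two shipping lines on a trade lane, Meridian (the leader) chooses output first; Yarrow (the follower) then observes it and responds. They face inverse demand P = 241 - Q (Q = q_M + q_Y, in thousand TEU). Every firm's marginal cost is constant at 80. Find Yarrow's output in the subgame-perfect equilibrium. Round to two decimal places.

Solve by backward induction. Given q_M, the follower Yarrow maximises π_Y = (241 - q_M - q_Y)q_Y - 80q_Y.
∂π_Y/∂q_Y = 161 - q_M - 2q_Y = 0 gives the reaction function q_Y = (161 - q_M)/2.
Meridian substitutes q_Y(q_M) into its own profit: π_M = q_M(241 - q_M - (161 - q_M)/2) - 80q_M = (321/2 - (1/2)q_M)q_M - 80q_M.
Leader FOC: 161/2 - q_M = 0, so q_M = 161/2.
Then q_Y = (161 - 161/2)/2 = 161/4.

40.25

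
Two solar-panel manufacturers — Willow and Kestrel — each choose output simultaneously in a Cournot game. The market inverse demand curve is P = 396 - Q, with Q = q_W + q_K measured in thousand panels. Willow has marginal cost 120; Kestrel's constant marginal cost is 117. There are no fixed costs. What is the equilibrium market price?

Willow's profit: π_W = (396 - Q)q_W - (120q_W). Setting ∂π_W/∂q_W = 0: 276 - 2q_W - (q_K) = 0.
Kestrel's first-order condition: 279 - 2q_K - (q_W) = 0.
Rearranging gives the reaction functions q_W = (276 - q_K)/2 and q_K = (279 - q_W)/2.
Solving the pair: q_W = 91, q_K = 94.
Total output Q = 185, so price P = 396 - 185 = 211.

211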